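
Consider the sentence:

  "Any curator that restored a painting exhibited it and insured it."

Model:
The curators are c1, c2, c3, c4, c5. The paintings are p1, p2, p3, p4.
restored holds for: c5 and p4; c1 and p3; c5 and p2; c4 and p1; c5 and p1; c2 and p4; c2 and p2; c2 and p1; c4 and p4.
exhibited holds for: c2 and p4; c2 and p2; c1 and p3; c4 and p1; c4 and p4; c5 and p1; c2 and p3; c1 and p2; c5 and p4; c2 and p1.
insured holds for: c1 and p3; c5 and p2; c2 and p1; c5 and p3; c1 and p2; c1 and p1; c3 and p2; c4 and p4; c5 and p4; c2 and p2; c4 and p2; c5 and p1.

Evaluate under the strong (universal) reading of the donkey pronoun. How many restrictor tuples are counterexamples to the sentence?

3

"it" takes "a painting" as antecedent — a donkey pronoun bound across the clause boundary.
Strong reading: for every (c,p) with restored(c,p), exhibited(c,p) ∧ insured(c,p).
Restrictor pairs: (c1,p3) ✓  (c2,p1) ✓  (c2,p2) ✓  (c2,p4) ✗  (c4,p1) ✗  (c4,p4) ✓  (c5,p1) ✓  (c5,p2) ✗  (c5,p4) ✓
Counterexamples (restrictor pairs failing the scope): 3.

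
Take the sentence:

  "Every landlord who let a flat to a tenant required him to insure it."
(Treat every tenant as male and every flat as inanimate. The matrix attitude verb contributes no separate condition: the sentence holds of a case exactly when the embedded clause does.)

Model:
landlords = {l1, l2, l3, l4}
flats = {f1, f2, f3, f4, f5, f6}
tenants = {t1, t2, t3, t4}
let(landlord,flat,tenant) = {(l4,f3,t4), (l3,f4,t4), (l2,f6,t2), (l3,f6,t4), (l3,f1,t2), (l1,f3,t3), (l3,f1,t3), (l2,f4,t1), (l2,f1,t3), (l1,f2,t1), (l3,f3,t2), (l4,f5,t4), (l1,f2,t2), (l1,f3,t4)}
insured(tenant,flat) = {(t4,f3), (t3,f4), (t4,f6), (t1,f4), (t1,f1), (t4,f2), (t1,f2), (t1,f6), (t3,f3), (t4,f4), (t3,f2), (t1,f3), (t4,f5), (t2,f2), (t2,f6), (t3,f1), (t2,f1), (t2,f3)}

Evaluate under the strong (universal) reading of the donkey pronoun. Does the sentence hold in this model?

True

"him" takes "a tenant" as antecedent and "it" takes "a flat"; both are donkey pronouns co-varying with the restrictor.
Strong reading: for every (l,f,t) with let(l,f,t), insured(t,f).
Restrictor triples: (l1,f2,t1)→insured(t1,f2) ✓  (l1,f2,t2)→insured(t2,f2) ✓  (l1,f3,t3)→insured(t3,f3) ✓  (l1,f3,t4)→insured(t4,f3) ✓  (l2,f1,t3)→insured(t3,f1) ✓  (l2,f4,t1)→insured(t1,f4) ✓  (l2,f6,t2)→insured(t2,f6) ✓  (l3,f1,t2)→insured(t2,f1) ✓  (l3,f1,t3)→insured(t3,f1) ✓  (l3,f3,t2)→insured(t2,f3) ✓  (l3,f4,t4)→insured(t4,f4) ✓  (l3,f6,t4)→insured(t4,f6) ✓  (l4,f3,t4)→insured(t4,f3) ✓  (l4,f5,t4)→insured(t4,f5) ✓
Every restrictor triple satisfies the scope.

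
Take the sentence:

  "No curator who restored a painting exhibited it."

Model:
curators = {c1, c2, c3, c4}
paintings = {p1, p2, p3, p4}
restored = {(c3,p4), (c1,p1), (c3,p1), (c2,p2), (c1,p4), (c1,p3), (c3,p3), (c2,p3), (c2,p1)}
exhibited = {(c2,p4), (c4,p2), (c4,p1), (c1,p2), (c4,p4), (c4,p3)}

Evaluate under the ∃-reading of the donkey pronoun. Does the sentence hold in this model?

True

"it" takes "a painting" as antecedent — a donkey pronoun bound across the clause boundary.
Truth condition: for no (c,p) with restored(c,p) does exhibited(c,p) hold.
Restrictor pairs — does the scope hold? (c1,p1):fails  (c1,p3):fails  (c1,p4):fails  (c2,p1):fails  (c2,p2):fails  (c2,p3):fails  (c3,p1):fails  (c3,p3):fails  (c3,p4):fails
Scope holds for no restrictor pair, so the sentence is true.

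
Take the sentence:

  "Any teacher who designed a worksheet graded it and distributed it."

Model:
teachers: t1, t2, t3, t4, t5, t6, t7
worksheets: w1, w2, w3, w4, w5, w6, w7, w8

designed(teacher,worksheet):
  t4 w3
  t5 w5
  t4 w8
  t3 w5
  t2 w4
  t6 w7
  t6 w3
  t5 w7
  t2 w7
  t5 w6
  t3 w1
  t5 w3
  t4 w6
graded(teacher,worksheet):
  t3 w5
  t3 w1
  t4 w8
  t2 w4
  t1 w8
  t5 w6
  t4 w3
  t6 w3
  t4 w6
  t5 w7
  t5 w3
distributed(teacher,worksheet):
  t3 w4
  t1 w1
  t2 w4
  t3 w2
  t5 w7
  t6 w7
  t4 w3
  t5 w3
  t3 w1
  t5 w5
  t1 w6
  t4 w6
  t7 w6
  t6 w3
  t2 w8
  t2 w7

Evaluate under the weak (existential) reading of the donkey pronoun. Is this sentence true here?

True

"it" takes "a worksheet" as antecedent — a donkey pronoun bound across the clause boundary.
Weak reading: every teacher t with some designed-worksheet has at least one designed-worksheet w such that graded(t,w) ∧ distributed(t,w).
Per teacher: t2:✓  t3:✓  t4:✓  t5:✓  t6:✓
Every teacher in the restrictor has a witness.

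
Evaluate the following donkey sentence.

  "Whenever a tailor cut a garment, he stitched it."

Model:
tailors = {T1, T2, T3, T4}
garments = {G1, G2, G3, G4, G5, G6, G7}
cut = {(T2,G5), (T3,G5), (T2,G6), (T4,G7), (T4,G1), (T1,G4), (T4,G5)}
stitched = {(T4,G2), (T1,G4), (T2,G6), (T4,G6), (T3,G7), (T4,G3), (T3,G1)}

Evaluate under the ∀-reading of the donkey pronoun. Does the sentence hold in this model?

"it" takes "a garment" as antecedent — a donkey pronoun bound across the clause boundary.
Strong reading: for every (t,g) with cut(t,g), stitched(t,g).
Restrictor pairs: (T1,G4) ✓  (T2,G5) ✗  (T2,G6) ✓  (T3,G5) ✗  (T4,G1) ✗  (T4,G5) ✗  (T4,G7) ✗
Counterexample: (T2,G5) is in cut but fails the scope.

False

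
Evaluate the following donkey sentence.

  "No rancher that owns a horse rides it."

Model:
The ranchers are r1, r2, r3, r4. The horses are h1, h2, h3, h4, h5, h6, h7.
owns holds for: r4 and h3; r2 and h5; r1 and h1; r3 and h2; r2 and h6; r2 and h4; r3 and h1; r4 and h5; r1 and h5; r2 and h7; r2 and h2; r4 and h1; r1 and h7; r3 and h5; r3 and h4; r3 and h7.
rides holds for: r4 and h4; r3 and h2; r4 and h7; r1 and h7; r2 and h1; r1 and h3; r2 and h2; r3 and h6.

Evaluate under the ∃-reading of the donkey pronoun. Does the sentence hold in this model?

"it" takes "a horse" as antecedent — a donkey pronoun bound across the clause boundary.
Truth condition: for no (r,h) with owns(r,h) does rides(r,h) hold.
Restrictor pairs — does the scope hold? (r1,h1):fails  (r1,h5):fails  (r1,h7):holds  (r2,h2):holds  (r2,h4):fails  (r2,h5):fails  (r2,h6):fails  (r2,h7):fails  (r3,h1):fails  (r3,h2):holds  (r3,h4):fails  (r3,h5):fails  (r3,h7):fails  (r4,h1):fails  (r4,h3):fails  (r4,h5):fails
Scope holds for 3 pair(s), so the sentence is false.

False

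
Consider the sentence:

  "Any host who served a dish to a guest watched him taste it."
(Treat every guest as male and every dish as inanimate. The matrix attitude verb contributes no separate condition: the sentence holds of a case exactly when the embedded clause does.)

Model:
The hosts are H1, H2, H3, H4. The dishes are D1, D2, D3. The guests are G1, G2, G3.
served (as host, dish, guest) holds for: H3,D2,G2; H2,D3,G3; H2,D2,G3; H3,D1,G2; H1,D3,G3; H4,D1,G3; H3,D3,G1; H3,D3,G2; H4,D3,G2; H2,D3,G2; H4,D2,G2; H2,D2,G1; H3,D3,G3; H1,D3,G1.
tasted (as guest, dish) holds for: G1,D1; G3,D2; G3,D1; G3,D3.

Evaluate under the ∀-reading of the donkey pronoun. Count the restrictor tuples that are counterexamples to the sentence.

"him" takes "a guest" as antecedent and "it" takes "a dish"; both are donkey pronouns co-varying with the restrictor.
Strong reading: for every (h,d,g) with served(h,d,g), tasted(g,d).
Restrictor triples: (H1,D3,G1)→tasted(G1,D3) ✗  (H1,D3,G3)→tasted(G3,D3) ✓  (H2,D2,G1)→tasted(G1,D2) ✗  (H2,D2,G3)→tasted(G3,D2) ✓  (H2,D3,G2)→tasted(G2,D3) ✗  (H2,D3,G3)→tasted(G3,D3) ✓  (H3,D1,G2)→tasted(G2,D1) ✗  (H3,D2,G2)→tasted(G2,D2) ✗  (H3,D3,G1)→tasted(G1,D3) ✗  (H3,D3,G2)→tasted(G2,D3) ✗  (H3,D3,G3)→tasted(G3,D3) ✓  (H4,D1,G3)→tasted(G3,D1) ✓  (H4,D2,G2)→tasted(G2,D2) ✗  (H4,D3,G2)→tasted(G2,D3) ✗
Counterexamples (restrictor triples failing the scope): 9.

9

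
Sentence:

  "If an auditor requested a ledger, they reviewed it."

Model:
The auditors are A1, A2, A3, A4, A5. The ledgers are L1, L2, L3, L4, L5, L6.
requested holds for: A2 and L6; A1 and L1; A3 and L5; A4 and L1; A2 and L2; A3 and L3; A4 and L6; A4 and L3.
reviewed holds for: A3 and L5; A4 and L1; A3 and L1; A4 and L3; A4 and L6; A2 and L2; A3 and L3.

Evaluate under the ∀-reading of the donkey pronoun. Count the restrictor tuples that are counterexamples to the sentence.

"it" takes "a ledger" as antecedent — a donkey pronoun bound across the clause boundary.
Strong reading: for every (a,l) with requested(a,l), reviewed(a,l).
Restrictor pairs: (A1,L1) ✗  (A2,L2) ✓  (A2,L6) ✗  (A3,L3) ✓  (A3,L5) ✓  (A4,L1) ✓  (A4,L3) ✓  (A4,L6) ✓
Counterexamples (restrictor pairs failing the scope): 2.

2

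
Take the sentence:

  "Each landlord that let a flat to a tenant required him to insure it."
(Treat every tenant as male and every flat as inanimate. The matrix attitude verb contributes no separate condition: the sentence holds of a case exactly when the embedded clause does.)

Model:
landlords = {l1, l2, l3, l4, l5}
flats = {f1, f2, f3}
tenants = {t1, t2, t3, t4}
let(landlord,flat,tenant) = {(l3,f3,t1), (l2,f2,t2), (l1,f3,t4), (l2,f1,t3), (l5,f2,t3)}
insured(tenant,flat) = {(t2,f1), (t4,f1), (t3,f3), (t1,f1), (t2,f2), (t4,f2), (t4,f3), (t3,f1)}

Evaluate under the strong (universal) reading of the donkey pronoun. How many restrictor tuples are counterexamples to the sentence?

2

"him" takes "a tenant" as antecedent and "it" takes "a flat"; both are donkey pronouns co-varying with the restrictor.
Strong reading: for every (l,f,t) with let(l,f,t), insured(t,f).
Restrictor triples: (l1,f3,t4)→insured(t4,f3) ✓  (l2,f1,t3)→insured(t3,f1) ✓  (l2,f2,t2)→insured(t2,f2) ✓  (l3,f3,t1)→insured(t1,f3) ✗  (l5,f2,t3)→insured(t3,f2) ✗
Counterexamples (restrictor triples failing the scope): 2.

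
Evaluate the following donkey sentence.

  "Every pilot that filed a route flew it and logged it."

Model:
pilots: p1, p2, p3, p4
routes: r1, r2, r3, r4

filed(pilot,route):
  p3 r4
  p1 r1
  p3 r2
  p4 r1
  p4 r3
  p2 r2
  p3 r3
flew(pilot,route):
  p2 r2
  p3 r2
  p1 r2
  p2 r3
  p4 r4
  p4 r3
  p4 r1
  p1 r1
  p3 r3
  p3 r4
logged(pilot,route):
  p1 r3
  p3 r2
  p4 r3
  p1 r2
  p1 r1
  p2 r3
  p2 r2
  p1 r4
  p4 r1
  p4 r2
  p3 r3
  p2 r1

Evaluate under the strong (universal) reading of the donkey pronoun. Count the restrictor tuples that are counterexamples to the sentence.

1

"it" takes "a route" as antecedent — a donkey pronoun bound across the clause boundary.
Strong reading: for every (p,r) with filed(p,r), flew(p,r) ∧ logged(p,r).
Restrictor pairs: (p1,r1) ✓  (p2,r2) ✓  (p3,r2) ✓  (p3,r3) ✓  (p3,r4) ✗  (p4,r1) ✓  (p4,r3) ✓
Counterexamples (restrictor pairs failing the scope): 1.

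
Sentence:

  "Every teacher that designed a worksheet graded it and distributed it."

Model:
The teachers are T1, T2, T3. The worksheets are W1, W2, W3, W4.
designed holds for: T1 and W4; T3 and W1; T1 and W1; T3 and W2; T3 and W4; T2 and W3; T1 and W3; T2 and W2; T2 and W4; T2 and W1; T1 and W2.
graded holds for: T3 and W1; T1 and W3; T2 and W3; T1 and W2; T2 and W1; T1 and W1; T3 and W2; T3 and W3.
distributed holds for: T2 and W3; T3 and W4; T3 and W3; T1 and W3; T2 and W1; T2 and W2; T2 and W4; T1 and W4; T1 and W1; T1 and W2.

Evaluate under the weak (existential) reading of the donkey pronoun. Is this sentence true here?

"it" takes "a worksheet" as antecedent — a donkey pronoun bound across the clause boundary.
Weak reading: every teacher t with some designed-worksheet has at least one designed-worksheet w such that graded(t,w) ∧ distributed(t,w).
Per teacher: T1:✓  T2:✓  T3:✗
T3 has no witness among its designed-worksheets.

False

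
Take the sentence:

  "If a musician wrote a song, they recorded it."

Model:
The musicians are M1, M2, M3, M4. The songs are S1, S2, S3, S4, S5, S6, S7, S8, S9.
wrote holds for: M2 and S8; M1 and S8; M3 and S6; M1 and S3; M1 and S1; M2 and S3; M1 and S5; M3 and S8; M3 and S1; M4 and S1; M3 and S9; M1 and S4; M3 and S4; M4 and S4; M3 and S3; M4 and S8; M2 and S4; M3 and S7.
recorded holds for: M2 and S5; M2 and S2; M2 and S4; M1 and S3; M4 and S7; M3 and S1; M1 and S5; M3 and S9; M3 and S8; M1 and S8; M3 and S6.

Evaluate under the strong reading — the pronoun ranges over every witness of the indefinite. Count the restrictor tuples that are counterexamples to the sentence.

"it" takes "a song" as antecedent — a donkey pronoun bound across the clause boundary.
Strong reading: for every (m,s) with wrote(m,s), recorded(m,s).
Restrictor pairs: (M1,S1) ✗  (M1,S3) ✓  (M1,S4) ✗  (M1,S5) ✓  (M1,S8) ✓  (M2,S3) ✗  (M2,S4) ✓  (M2,S8) ✗  (M3,S1) ✓  (M3,S3) ✗  (M3,S4) ✗  (M3,S6) ✓  (M3,S7) ✗  (M3,S8) ✓  (M3,S9) ✓  (M4,S1) ✗  (M4,S4) ✗  (M4,S8) ✗
Counterexamples (restrictor pairs failing the scope): 10.

10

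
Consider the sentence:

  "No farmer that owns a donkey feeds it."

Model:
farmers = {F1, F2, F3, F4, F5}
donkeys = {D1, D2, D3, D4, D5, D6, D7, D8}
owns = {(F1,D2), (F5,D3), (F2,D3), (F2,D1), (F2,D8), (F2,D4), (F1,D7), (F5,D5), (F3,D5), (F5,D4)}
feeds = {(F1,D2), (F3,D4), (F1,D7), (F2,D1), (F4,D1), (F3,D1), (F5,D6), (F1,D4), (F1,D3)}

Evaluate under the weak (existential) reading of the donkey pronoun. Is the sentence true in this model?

"it" takes "a donkey" as antecedent — a donkey pronoun bound across the clause boundary.
Truth condition: for no (f,d) with owns(f,d) does feeds(f,d) hold.
Restrictor pairs — does the scope hold? (F1,D2):holds  (F1,D7):holds  (F2,D1):holds  (F2,D3):fails  (F2,D4):fails  (F2,D8):fails  (F3,D5):fails  (F5,D3):fails  (F5,D4):fails  (F5,D5):fails
Scope holds for 3 pair(s), so the sentence is false.

False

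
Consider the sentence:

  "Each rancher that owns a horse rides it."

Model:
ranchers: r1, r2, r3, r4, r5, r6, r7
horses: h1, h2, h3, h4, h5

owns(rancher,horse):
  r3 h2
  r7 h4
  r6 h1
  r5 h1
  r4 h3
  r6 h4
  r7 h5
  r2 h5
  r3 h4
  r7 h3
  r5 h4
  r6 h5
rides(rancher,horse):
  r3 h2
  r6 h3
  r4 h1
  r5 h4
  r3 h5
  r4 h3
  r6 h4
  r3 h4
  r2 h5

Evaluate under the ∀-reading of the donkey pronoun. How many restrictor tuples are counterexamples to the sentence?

6

"it" takes "a horse" as antecedent — a donkey pronoun bound across the clause boundary.
Strong reading: for every (r,h) with owns(r,h), rides(r,h).
Restrictor pairs: (r2,h5) ✓  (r3,h2) ✓  (r3,h4) ✓  (r4,h3) ✓  (r5,h1) ✗  (r5,h4) ✓  (r6,h1) ✗  (r6,h4) ✓  (r6,h5) ✗  (r7,h3) ✗  (r7,h4) ✗  (r7,h5) ✗
Counterexamples (restrictor pairs failing the scope): 6.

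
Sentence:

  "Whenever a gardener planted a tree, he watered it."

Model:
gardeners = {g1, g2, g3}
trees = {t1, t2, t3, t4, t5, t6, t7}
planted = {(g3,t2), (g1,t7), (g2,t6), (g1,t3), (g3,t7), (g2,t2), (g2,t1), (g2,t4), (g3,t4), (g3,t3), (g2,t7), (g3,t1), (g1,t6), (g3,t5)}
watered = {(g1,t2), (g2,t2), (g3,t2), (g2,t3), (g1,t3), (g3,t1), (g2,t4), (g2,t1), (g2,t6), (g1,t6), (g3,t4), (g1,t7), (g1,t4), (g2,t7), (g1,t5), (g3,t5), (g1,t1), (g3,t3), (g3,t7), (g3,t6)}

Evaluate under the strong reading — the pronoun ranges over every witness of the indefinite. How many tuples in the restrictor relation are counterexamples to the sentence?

0

"it" takes "a tree" as antecedent — a donkey pronoun bound across the clause boundary.
Strong reading: for every (g,t) with planted(g,t), watered(g,t).
Restrictor pairs: (g1,t3) ✓  (g1,t6) ✓  (g1,t7) ✓  (g2,t1) ✓  (g2,t2) ✓  (g2,t4) ✓  (g2,t6) ✓  (g2,t7) ✓  (g3,t1) ✓  (g3,t2) ✓  (g3,t3) ✓  (g3,t4) ✓  (g3,t5) ✓  (g3,t7) ✓
Counterexamples (restrictor pairs failing the scope): 0.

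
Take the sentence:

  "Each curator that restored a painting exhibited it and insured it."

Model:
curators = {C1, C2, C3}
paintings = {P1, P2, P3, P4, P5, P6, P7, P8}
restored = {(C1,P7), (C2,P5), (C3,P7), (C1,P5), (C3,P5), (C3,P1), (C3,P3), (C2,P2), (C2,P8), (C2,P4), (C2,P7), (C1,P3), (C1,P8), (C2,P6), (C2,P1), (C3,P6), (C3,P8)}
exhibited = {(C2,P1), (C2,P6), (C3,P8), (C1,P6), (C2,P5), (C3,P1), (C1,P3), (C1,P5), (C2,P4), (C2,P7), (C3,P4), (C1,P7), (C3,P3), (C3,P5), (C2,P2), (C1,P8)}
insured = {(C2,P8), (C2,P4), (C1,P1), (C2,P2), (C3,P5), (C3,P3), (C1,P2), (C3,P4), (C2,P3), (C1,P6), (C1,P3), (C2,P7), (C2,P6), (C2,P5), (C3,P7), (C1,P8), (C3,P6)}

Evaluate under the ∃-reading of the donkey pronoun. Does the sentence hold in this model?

True

"it" takes "a painting" as antecedent — a donkey pronoun bound across the clause boundary.
Weak reading: every curator c with some restored-painting has at least one restored-painting p such that exhibited(c,p) ∧ insured(c,p).
Per curator: C1:✓  C2:✓  C3:✓
Every curator in the restrictor has a witness.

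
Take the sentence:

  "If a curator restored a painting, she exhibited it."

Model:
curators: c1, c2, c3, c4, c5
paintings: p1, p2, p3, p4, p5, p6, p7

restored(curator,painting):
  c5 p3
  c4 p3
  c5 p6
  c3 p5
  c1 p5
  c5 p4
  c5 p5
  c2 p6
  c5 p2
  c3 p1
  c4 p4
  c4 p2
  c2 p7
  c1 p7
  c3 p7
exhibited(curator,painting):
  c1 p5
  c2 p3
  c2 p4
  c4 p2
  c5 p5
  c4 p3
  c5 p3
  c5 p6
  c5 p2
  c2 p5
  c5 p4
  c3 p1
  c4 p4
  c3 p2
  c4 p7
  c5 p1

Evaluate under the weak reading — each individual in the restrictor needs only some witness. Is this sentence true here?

False

"it" takes "a painting" as antecedent — a donkey pronoun bound across the clause boundary.
Weak reading: every curator c with some restored-painting has at least one restored-painting p such that exhibited(c,p).
Per curator: c1:✓  c2:✗  c3:✓  c4:✓  c5:✓
c2 has no witness among its restored-paintings.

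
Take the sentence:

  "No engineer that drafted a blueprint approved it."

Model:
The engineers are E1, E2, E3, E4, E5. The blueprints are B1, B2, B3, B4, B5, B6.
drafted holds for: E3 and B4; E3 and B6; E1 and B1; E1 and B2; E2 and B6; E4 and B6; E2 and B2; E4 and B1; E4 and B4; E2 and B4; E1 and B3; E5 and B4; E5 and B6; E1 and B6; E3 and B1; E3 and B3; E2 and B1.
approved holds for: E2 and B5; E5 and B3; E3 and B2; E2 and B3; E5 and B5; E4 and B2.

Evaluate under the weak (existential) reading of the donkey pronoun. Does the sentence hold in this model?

"it" takes "a blueprint" as antecedent — a donkey pronoun bound across the clause boundary.
Truth condition: for no (e,b) with drafted(e,b) does approved(e,b) hold.
Restrictor pairs — does the scope hold? (E1,B1):fails  (E1,B2):fails  (E1,B3):fails  (E1,B6):fails  (E2,B1):fails  (E2,B2):fails  (E2,B4):fails  (E2,B6):fails  (E3,B1):fails  (E3,B3):fails  (E3,B4):fails  (E3,B6):fails  (E4,B1):fails  (E4,B4):fails  (E4,B6):fails  (E5,B4):fails  (E5,B6):fails
Scope holds for no restrictor pair, so the sentence is true.

True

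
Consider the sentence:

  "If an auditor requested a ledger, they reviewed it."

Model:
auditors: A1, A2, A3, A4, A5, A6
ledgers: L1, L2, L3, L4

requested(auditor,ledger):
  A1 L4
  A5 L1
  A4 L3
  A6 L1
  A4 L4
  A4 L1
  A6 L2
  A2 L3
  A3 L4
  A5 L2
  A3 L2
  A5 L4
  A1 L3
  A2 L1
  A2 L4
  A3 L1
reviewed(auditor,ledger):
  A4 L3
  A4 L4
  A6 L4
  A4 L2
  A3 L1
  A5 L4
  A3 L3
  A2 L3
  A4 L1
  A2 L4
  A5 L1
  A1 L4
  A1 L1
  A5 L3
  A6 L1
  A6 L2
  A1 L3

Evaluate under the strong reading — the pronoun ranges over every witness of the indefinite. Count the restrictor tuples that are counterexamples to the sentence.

"it" takes "a ledger" as antecedent — a donkey pronoun bound across the clause boundary.
Strong reading: for every (a,l) with requested(a,l), reviewed(a,l).
Restrictor pairs: (A1,L3) ✓  (A1,L4) ✓  (A2,L1) ✗  (A2,L3) ✓  (A2,L4) ✓  (A3,L1) ✓  (A3,L2) ✗  (A3,L4) ✗  (A4,L1) ✓  (A4,L3) ✓  (A4,L4) ✓  (A5,L1) ✓  (A5,L2) ✗  (A5,L4) ✓  (A6,L1) ✓  (A6,L2) ✓
Counterexamples (restrictor pairs failing the scope): 4.

4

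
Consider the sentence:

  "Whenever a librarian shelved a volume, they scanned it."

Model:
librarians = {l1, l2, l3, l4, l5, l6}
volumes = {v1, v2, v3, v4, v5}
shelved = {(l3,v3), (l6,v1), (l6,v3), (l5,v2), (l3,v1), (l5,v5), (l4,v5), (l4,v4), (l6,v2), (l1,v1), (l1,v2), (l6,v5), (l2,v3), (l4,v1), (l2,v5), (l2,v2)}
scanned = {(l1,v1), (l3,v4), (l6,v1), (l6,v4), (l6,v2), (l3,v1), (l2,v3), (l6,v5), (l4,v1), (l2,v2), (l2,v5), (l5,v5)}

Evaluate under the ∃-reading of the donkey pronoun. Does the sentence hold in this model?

True

"it" takes "a volume" as antecedent — a donkey pronoun bound across the clause boundary.
Weak reading: every librarian l with some shelved-volume has at least one shelved-volume v such that scanned(l,v).
Per librarian: l1:✓  l2:✓  l3:✓  l4:✓  l5:✓  l6:✓
Every librarian in the restrictor has a witness.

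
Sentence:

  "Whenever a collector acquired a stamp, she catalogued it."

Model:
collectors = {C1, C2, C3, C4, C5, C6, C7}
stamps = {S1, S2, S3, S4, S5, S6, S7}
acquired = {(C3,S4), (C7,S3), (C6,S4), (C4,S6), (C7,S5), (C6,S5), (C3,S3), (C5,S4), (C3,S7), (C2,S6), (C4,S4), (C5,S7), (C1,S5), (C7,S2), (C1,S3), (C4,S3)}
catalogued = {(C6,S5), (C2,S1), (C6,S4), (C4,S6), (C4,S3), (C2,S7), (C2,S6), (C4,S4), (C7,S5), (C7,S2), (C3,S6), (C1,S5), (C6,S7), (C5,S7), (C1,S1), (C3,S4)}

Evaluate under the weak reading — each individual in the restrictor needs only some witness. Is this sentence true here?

True

"it" takes "a stamp" as antecedent — a donkey pronoun bound across the clause boundary.
Weak reading: every collector c with some acquired-stamp has at least one acquired-stamp s such that catalogued(c,s).
Per collector: C1:✓  C2:✓  C3:✓  C4:✓  C5:✓  C6:✓  C7:✓
Every collector in the restrictor has a witness.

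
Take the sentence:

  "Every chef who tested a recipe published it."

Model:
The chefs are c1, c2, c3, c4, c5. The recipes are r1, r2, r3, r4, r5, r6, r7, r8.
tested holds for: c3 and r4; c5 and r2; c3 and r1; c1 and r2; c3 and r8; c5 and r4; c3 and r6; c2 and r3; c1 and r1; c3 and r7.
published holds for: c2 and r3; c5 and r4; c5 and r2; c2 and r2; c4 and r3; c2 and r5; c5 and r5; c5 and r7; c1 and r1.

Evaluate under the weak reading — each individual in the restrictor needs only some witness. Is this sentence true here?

"it" takes "a recipe" as antecedent — a donkey pronoun bound across the clause boundary.
Weak reading: every chef c with some tested-recipe has at least one tested-recipe r such that published(c,r).
Per chef: c1:✓  c2:✓  c3:✗  c5:✓
c3 has no witness among its tested-recipes.

False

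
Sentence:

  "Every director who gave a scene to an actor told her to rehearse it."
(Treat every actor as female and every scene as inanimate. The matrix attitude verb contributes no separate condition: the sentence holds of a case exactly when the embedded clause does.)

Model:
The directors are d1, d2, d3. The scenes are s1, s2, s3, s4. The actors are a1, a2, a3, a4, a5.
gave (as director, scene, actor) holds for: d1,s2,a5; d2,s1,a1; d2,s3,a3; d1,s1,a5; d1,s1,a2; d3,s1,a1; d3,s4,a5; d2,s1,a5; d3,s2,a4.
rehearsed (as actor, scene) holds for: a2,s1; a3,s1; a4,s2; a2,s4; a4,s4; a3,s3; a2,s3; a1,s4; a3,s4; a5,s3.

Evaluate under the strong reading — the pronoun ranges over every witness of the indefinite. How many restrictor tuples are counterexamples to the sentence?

6

"her" takes "an actor" as antecedent and "it" takes "a scene"; both are donkey pronouns co-varying with the restrictor.
Strong reading: for every (d,s,a) with gave(d,s,a), rehearsed(a,s).
Restrictor triples: (d1,s1,a2)→rehearsed(a2,s1) ✓  (d1,s1,a5)→rehearsed(a5,s1) ✗  (d1,s2,a5)→rehearsed(a5,s2) ✗  (d2,s1,a1)→rehearsed(a1,s1) ✗  (d2,s1,a5)→rehearsed(a5,s1) ✗  (d2,s3,a3)→rehearsed(a3,s3) ✓  (d3,s1,a1)→rehearsed(a1,s1) ✗  (d3,s2,a4)→rehearsed(a4,s2) ✓  (d3,s4,a5)→rehearsed(a5,s4) ✗
Counterexamples (restrictor triples failing the scope): 6.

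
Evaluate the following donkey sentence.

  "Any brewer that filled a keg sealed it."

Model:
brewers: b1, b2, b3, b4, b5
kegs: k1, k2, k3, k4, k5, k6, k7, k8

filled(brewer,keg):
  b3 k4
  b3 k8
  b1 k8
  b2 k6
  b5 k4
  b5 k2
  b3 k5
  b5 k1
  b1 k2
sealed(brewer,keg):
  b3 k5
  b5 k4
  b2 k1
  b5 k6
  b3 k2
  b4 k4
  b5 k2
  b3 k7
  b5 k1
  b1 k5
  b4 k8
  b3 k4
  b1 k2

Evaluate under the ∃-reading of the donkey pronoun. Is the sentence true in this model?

"it" takes "a keg" as antecedent — a donkey pronoun bound across the clause boundary.
Weak reading: every brewer b with some filled-keg has at least one filled-keg k such that sealed(b,k).
Per brewer: b1:✓  b2:✗  b3:✓  b5:✓
b2 has no witness among its filled-kegs.

False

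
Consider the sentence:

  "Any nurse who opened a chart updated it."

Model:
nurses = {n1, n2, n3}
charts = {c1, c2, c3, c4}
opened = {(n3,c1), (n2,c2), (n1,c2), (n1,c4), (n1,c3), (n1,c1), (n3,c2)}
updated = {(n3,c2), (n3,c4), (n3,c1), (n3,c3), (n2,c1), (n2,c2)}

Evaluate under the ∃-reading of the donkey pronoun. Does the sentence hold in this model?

"it" takes "a chart" as antecedent — a donkey pronoun bound across the clause boundary.
Weak reading: every nurse n with some opened-chart has at least one opened-chart c such that updated(n,c).
Per nurse: n1:✗  n2:✓  n3:✓
n1 has no witness among its opened-charts.

False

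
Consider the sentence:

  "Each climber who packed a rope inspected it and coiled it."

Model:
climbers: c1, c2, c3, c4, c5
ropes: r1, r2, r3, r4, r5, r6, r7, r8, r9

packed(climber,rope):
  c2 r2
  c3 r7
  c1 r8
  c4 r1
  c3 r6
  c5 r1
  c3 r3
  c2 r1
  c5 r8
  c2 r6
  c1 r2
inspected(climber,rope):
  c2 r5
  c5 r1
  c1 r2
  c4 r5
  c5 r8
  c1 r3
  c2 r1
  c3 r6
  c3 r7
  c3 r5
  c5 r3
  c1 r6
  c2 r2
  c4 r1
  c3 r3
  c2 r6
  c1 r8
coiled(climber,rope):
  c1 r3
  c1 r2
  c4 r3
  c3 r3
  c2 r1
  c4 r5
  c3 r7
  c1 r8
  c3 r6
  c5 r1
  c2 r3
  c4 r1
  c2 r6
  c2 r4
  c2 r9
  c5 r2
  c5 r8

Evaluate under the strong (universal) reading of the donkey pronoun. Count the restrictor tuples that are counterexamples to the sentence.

"it" takes "a rope" as antecedent — a donkey pronoun bound across the clause boundary.
Strong reading: for every (c,r) with packed(c,r), inspected(c,r) ∧ coiled(c,r).
Restrictor pairs: (c1,r2) ✓  (c1,r8) ✓  (c2,r1) ✓  (c2,r2) ✗  (c2,r6) ✓  (c3,r3) ✓  (c3,r6) ✓  (c3,r7) ✓  (c4,r1) ✓  (c5,r1) ✓  (c5,r8) ✓
Counterexamples (restrictor pairs failing the scope): 1.

1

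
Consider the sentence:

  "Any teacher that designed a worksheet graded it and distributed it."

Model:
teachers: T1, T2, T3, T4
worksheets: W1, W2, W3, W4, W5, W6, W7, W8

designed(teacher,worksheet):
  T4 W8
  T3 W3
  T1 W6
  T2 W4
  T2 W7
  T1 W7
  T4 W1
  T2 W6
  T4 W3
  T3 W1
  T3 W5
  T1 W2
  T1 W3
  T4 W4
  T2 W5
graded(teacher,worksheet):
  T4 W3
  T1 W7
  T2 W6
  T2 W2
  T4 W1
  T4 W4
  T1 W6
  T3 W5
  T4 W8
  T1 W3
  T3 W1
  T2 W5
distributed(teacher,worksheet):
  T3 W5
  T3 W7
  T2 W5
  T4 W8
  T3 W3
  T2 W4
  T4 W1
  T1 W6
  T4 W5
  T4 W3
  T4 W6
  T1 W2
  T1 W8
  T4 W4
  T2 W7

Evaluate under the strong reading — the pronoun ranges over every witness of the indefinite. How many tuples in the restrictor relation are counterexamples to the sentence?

8

"it" takes "a worksheet" as antecedent — a donkey pronoun bound across the clause boundary.
Strong reading: for every (t,w) with designed(t,w), graded(t,w) ∧ distributed(t,w).
Restrictor pairs: (T1,W2) ✗  (T1,W3) ✗  (T1,W6) ✓  (T1,W7) ✗  (T2,W4) ✗  (T2,W5) ✓  (T2,W6) ✗  (T2,W7) ✗  (T3,W1) ✗  (T3,W3) ✗  (T3,W5) ✓  (T4,W1) ✓  (T4,W3) ✓  (T4,W4) ✓  (T4,W8) ✓
Counterexamples (restrictor pairs failing the scope): 8.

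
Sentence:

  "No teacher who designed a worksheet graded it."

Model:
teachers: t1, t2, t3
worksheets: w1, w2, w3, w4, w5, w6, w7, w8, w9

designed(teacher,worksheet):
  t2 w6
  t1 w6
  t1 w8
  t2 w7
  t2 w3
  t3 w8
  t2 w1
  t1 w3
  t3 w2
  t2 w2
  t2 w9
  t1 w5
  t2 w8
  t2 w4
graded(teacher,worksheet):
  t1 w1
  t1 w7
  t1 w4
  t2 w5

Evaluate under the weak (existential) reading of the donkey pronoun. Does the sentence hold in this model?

True

"it" takes "a worksheet" as antecedent — a donkey pronoun bound across the clause boundary.
Truth condition: for no (t,w) with designed(t,w) does graded(t,w) hold.
Restrictor pairs — does the scope hold? (t1,w3):fails  (t1,w5):fails  (t1,w6):fails  (t1,w8):fails  (t2,w1):fails  (t2,w2):fails  (t2,w3):fails  (t2,w4):fails  (t2,w6):fails  (t2,w7):fails  (t2,w8):fails  (t2,w9):fails  (t3,w2):fails  (t3,w8):fails
Scope holds for no restrictor pair, so the sentence is true.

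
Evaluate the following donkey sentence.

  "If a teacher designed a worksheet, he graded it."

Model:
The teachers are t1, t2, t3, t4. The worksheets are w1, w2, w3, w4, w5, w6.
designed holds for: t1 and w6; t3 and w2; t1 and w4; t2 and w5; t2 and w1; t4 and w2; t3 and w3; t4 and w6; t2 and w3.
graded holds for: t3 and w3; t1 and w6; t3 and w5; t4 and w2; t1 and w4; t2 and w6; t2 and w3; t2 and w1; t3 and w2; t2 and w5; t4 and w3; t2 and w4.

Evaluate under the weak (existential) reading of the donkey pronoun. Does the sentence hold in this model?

True

"it" takes "a worksheet" as antecedent — a donkey pronoun bound across the clause boundary.
Weak reading: every teacher t with some designed-worksheet has at least one designed-worksheet w such that graded(t,w).
Per teacher: t1:✓  t2:✓  t3:✓  t4:✓
Every teacher in the restrictor has a witness.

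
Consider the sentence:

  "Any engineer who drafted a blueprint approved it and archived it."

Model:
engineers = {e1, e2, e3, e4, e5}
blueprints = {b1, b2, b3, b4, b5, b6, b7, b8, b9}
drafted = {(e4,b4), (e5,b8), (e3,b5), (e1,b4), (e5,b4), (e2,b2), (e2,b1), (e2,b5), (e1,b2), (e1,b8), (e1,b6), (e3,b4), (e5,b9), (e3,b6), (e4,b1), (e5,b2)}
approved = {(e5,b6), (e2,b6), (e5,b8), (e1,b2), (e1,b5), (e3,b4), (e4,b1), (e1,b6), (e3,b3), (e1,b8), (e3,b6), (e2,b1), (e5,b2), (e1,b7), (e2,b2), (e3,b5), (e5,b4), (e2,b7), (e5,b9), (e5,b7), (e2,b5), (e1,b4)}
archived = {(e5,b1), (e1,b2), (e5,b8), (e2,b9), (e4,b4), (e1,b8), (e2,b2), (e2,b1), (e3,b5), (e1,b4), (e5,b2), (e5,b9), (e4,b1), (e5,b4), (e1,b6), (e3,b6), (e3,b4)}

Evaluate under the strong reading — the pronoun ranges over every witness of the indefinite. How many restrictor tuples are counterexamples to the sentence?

"it" takes "a blueprint" as antecedent — a donkey pronoun bound across the clause boundary.
Strong reading: for every (e,b) with drafted(e,b), approved(e,b) ∧ archived(e,b).
Restrictor pairs: (e1,b2) ✓  (e1,b4) ✓  (e1,b6) ✓  (e1,b8) ✓  (e2,b1) ✓  (e2,b2) ✓  (e2,b5) ✗  (e3,b4) ✓  (e3,b5) ✓  (e3,b6) ✓  (e4,b1) ✓  (e4,b4) ✗  (e5,b2) ✓  (e5,b4) ✓  (e5,b8) ✓  (e5,b9) ✓
Counterexamples (restrictor pairs failing the scope): 2.

2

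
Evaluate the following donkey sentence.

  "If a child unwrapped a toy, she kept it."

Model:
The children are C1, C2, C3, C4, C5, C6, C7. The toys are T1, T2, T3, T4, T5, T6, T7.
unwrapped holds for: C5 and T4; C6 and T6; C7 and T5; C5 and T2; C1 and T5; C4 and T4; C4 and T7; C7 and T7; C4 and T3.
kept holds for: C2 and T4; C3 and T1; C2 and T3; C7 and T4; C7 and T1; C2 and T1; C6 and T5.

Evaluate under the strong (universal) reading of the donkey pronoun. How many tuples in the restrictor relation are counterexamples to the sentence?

9

"it" takes "a toy" as antecedent — a donkey pronoun bound across the clause boundary.
Strong reading: for every (c,t) with unwrapped(c,t), kept(c,t).
Restrictor pairs: (C1,T5) ✗  (C4,T3) ✗  (C4,T4) ✗  (C4,T7) ✗  (C5,T2) ✗  (C5,T4) ✗  (C6,T6) ✗  (C7,T5) ✗  (C7,T7) ✗
Counterexamples (restrictor pairs failing the scope): 9.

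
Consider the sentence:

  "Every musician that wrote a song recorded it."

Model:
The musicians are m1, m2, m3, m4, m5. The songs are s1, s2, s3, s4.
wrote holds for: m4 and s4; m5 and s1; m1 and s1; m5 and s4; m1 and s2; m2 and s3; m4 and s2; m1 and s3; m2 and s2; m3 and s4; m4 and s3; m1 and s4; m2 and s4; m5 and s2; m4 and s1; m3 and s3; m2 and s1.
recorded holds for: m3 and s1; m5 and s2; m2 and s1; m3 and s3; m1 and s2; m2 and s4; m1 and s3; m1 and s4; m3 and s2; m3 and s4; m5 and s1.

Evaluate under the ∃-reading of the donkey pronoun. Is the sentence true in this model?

False

"it" takes "a song" as antecedent — a donkey pronoun bound across the clause boundary.
Weak reading: every musician m with some wrote-song has at least one wrote-song s such that recorded(m,s).
Per musician: m1:✓  m2:✓  m3:✓  m4:✗  m5:✓
m4 has no witness among its wrote-songs.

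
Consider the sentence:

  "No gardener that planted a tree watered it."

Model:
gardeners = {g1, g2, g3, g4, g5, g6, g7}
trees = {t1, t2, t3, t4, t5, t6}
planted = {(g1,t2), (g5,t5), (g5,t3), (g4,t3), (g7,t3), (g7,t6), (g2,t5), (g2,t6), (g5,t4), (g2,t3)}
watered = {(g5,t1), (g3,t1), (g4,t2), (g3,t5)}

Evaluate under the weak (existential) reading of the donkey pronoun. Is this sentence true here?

"it" takes "a tree" as antecedent — a donkey pronoun bound across the clause boundary.
Truth condition: for no (g,t) with planted(g,t) does watered(g,t) hold.
Restrictor pairs — does the scope hold? (g1,t2):fails  (g2,t3):fails  (g2,t5):fails  (g2,t6):fails  (g4,t3):fails  (g5,t3):fails  (g5,t4):fails  (g5,t5):fails  (g7,t3):fails  (g7,t6):fails
Scope holds for no restrictor pair, so the sentence is true.

True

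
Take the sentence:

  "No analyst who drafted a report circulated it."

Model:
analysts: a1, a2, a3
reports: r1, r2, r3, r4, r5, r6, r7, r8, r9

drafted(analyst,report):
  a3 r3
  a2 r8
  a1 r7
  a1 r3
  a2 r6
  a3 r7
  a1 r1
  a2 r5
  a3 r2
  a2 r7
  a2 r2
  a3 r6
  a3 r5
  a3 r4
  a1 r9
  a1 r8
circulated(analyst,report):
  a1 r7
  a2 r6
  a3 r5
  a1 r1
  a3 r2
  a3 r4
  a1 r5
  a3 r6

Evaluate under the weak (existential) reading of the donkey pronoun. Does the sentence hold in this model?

False

"it" takes "a report" as antecedent — a donkey pronoun bound across the clause boundary.
Truth condition: for no (a,r) with drafted(a,r) does circulated(a,r) hold.
Restrictor pairs — does the scope hold? (a1,r1):holds  (a1,r3):fails  (a1,r7):holds  (a1,r8):fails  (a1,r9):fails  (a2,r2):fails  (a2,r5):fails  (a2,r6):holds  (a2,r7):fails  (a2,r8):fails  (a3,r2):holds  (a3,r3):fails  (a3,r4):holds  (a3,r5):holds  (a3,r6):holds  (a3,r7):fails
Scope holds for 7 pair(s), so the sentence is false.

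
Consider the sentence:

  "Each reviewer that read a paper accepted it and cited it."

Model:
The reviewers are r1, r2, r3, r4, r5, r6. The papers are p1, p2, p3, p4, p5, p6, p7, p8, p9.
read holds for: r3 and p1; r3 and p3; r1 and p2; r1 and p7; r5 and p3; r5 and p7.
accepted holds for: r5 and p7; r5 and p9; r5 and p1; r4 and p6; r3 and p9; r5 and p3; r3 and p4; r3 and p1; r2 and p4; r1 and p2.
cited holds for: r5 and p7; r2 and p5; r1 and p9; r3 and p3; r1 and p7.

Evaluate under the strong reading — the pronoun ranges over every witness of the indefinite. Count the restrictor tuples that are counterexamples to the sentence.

5

"it" takes "a paper" as antecedent — a donkey pronoun bound across the clause boundary.
Strong reading: for every (r,p) with read(r,p), accepted(r,p) ∧ cited(r,p).
Restrictor pairs: (r1,p2) ✗  (r1,p7) ✗  (r3,p1) ✗  (r3,p3) ✗  (r5,p3) ✗  (r5,p7) ✓
Counterexamples (restrictor pairs failing the scope): 5.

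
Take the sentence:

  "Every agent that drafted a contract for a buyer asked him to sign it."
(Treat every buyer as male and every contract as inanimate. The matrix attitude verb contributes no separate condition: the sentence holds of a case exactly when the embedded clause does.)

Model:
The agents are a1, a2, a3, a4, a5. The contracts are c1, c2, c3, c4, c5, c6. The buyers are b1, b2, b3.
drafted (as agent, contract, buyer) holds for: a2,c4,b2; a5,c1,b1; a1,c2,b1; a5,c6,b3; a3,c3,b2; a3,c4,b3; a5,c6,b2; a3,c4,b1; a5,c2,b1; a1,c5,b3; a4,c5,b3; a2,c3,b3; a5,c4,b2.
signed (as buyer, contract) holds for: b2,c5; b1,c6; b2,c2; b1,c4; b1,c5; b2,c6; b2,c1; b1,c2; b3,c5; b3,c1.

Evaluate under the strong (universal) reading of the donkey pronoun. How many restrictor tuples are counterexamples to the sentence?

7

"him" takes "a buyer" as antecedent and "it" takes "a contract"; both are donkey pronouns co-varying with the restrictor.
Strong reading: for every (a,c,b) with drafted(a,c,b), signed(b,c).
Restrictor triples: (a1,c2,b1)→signed(b1,c2) ✓  (a1,c5,b3)→signed(b3,c5) ✓  (a2,c3,b3)→signed(b3,c3) ✗  (a2,c4,b2)→signed(b2,c4) ✗  (a3,c3,b2)→signed(b2,c3) ✗  (a3,c4,b1)→signed(b1,c4) ✓  (a3,c4,b3)→signed(b3,c4) ✗  (a4,c5,b3)→signed(b3,c5) ✓  (a5,c1,b1)→signed(b1,c1) ✗  (a5,c2,b1)→signed(b1,c2) ✓  (a5,c4,b2)→signed(b2,c4) ✗  (a5,c6,b2)→signed(b2,c6) ✓  (a5,c6,b3)→signed(b3,c6) ✗
Counterexamples (restrictor triples failing the scope): 7.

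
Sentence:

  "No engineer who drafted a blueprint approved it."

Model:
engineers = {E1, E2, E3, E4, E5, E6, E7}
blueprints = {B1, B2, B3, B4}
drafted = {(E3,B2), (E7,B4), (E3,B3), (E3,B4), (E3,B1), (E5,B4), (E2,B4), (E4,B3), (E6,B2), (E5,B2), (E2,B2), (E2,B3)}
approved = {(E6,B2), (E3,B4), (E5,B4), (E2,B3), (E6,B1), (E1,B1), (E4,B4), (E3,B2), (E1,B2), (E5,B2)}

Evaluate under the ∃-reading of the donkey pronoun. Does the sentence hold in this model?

"it" takes "a blueprint" as antecedent — a donkey pronoun bound across the clause boundary.
Truth condition: for no (e,b) with drafted(e,b) does approved(e,b) hold.
Restrictor pairs — does the scope hold? (E2,B2):fails  (E2,B3):holds  (E2,B4):fails  (E3,B1):fails  (E3,B2):holds  (E3,B3):fails  (E3,B4):holds  (E4,B3):fails  (E5,B2):holds  (E5,B4):holds  (E6,B2):holds  (E7,B4):fails
Scope holds for 6 pair(s), so the sentence is false.

False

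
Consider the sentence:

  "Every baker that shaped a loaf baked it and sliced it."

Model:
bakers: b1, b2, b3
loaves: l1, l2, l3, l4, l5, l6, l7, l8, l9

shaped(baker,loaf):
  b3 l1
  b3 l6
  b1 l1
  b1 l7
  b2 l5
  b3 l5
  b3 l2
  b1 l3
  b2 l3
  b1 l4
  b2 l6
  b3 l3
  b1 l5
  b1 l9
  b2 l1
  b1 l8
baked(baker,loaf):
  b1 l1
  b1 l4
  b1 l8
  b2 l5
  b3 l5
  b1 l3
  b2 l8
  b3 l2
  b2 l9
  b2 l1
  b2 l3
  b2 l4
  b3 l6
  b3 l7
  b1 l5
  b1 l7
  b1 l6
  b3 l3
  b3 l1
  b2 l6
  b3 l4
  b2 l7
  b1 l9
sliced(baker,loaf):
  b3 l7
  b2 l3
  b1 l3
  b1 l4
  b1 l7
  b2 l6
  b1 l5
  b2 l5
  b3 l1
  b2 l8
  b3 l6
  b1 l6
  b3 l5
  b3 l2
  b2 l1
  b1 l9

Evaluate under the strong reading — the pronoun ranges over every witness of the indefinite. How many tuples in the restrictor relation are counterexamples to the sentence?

"it" takes "a loaf" as antecedent — a donkey pronoun bound across the clause boundary.
Strong reading: for every (b,l) with shaped(b,l), baked(b,l) ∧ sliced(b,l).
Restrictor pairs: (b1,l1) ✗  (b1,l3) ✓  (b1,l4) ✓  (b1,l5) ✓  (b1,l7) ✓  (b1,l8) ✗  (b1,l9) ✓  (b2,l1) ✓  (b2,l3) ✓  (b2,l5) ✓  (b2,l6) ✓  (b3,l1) ✓  (b3,l2) ✓  (b3,l3) ✗  (b3,l5) ✓  (b3,l6) ✓
Counterexamples (restrictor pairs failing the scope): 3.

3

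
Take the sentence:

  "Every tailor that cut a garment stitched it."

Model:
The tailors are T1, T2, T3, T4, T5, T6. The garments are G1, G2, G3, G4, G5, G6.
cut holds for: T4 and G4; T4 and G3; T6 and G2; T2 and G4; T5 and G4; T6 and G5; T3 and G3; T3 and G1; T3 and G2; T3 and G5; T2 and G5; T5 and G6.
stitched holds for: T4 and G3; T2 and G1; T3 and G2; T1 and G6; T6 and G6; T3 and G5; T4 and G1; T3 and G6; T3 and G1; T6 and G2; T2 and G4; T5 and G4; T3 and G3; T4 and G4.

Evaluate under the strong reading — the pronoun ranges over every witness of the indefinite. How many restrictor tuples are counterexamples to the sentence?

3

"it" takes "a garment" as antecedent — a donkey pronoun bound across the clause boundary.
Strong reading: for every (t,g) with cut(t,g), stitched(t,g).
Restrictor pairs: (T2,G4) ✓  (T2,G5) ✗  (T3,G1) ✓  (T3,G2) ✓  (T3,G3) ✓  (T3,G5) ✓  (T4,G3) ✓  (T4,G4) ✓  (T5,G4) ✓  (T5,G6) ✗  (T6,G2) ✓  (T6,G5) ✗
Counterexamples (restrictor pairs failing the scope): 3.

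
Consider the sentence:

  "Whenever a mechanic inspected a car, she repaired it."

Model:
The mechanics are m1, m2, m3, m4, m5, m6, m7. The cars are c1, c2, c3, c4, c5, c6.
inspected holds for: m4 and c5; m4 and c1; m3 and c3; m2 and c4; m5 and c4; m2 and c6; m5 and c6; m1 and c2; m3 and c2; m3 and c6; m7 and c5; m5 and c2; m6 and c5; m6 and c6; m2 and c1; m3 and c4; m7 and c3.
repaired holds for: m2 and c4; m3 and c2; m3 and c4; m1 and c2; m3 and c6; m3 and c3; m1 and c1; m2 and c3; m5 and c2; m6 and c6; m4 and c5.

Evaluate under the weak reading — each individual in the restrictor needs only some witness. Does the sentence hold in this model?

False

"it" takes "a car" as antecedent — a donkey pronoun bound across the clause boundary.
Weak reading: every mechanic m with some inspected-car has at least one inspected-car c such that repaired(m,c).
Per mechanic: m1:✓  m2:✓  m3:✓  m4:✓  m5:✓  m6:✓  m7:✗
m7 has no witness among its inspected-cars.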